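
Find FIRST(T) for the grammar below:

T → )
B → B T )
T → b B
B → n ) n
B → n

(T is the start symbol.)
From T → ):
  - ')' is a terminal: add ')' and stop
From T → b B:
  - b is a terminal: add 'b' and stop

Collecting: FIRST(T) = { ')', 'b' }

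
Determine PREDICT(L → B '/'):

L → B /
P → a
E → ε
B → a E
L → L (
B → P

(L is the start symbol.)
PREDICT(L → B '/') = (FIRST(RHS) \ {ε}) ∪ (FOLLOW(L) if ε ∈ FIRST(RHS), i.e. RHS ⇒* ε)
FIRST(B) = { 'a' }
FIRST(B '/') = { 'a' }
ε ∉ FIRST(B '/'), so FOLLOW(L) is not added.
PREDICT(L → B '/') = { 'a' }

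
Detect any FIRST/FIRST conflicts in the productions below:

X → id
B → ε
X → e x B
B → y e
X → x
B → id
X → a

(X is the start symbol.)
A FIRST/FIRST conflict occurs when two productions N → α and N → β for the same non-terminal have FIRST(α) ∩ FIRST(β) ≠ ∅ (with ε ∈ FIRST of a nullable right-hand side, so two nullable alternatives also conflict).

Productions for X:
  X → id: FIRST = { 'id' }
  X → e x B: FIRST = { 'e' }
  X → x: FIRST = { 'x' }
  X → a: FIRST = { 'a' }
Productions for B:
  B → ε: FIRST = { ε }
  B → y e: FIRST = { 'y' }
  B → id: FIRST = { 'id' }

All alternatives of each non-terminal have pairwise disjoint FIRST sets.

Answer: No FIRST/FIRST conflicts.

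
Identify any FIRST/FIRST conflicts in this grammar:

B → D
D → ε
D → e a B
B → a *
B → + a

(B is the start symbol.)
No FIRST/FIRST conflicts.

A FIRST/FIRST conflict occurs when two productions N → α and N → β for the same non-terminal have FIRST(α) ∩ FIRST(β) ≠ ∅ (with ε ∈ FIRST of a nullable right-hand side, so two nullable alternatives also conflict).

FIRST sets of the non-terminals at (or reachable through a nullable prefix from) the front of some alternative:
  FIRST(D) = { 'e', ε }

Productions for B:
  B → D: FIRST = { 'e', ε }
  B → a *: FIRST = { 'a' }
  B → + a: FIRST = { '+' }
Productions for D:
  D → ε: FIRST = { ε }
  D → e a B: FIRST = { 'e' }

All alternatives of each non-terminal have pairwise disjoint FIRST sets.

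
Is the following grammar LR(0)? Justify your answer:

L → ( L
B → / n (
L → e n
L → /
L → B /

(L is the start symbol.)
Augment with L' → L and build the canonical LR(0) collection (I0 = CLOSURE({[L' → . L]}), then GOTO on every symbol after a dot until no new states appear). It has 11 states:
  I0: { [B → . / n (], [L → . ( L], [L → . /], [L → . B /], [L → . e n], [L' → . L] }  — shift
  I1: { [B → . / n (], [L → ( . L], [L → . ( L], [L → . /], [L → . B /], [L → . e n] }  — shift
  I2: { [B → / . n (], [L → / .] }  — shift, reduce
  I3: { [L → B . /] }  — shift
  I4: { [L' → L .] }  — accept
  I5: { [L → e . n] }  — shift
  I6: { [L → e n .] }  — reduce
  I7: { [L → B / .] }  — reduce
  I8: { [B → / n . (] }  — shift
  I9: { [B → / n ( .] }  — reduce
  I10: { [L → ( L .] }  — reduce

Conflict in state I2:
  Shift-reduce conflict between [L → / .] and [B → / . n (]
So the grammar is NOT LR(0).

Answer: No. Shift-reduce conflict between [L → / .] and [B → / . n (]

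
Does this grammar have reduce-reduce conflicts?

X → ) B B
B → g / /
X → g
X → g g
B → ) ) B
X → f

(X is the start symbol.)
No reduce-reduce conflicts

Augment with X' → X and build the canonical LR(0) collection (I0 = CLOSURE({[X' → . X]}), then GOTO on every symbol after a dot until no new states appear). It has 14 states:
  I0: { [X → . ) B B], [X → . f], [X → . g g], [X → . g], [X' → . X] }  — shift
  I1: { [B → . ) ) B], [B → . g / /], [X → ) . B B] }  — shift
  I2: { [X' → X .] }  — accept
  I3: { [X → f .] }  — reduce
  I4: { [X → g . g], [X → g .] }  — shift, reduce
  I5: { [X → g g .] }  — reduce
  I6: { [B → ) . ) B] }  — shift
  I7: { [B → . ) ) B], [B → . g / /], [X → ) B . B] }  — shift
  I8: { [B → g . / /] }  — shift
  I9: { [B → g / . /] }  — shift
  I10: { [B → g / / .] }  — reduce
  I11: { [X → ) B B .] }  — reduce
  I12: { [B → ) ) . B], [B → . ) ) B], [B → . g / /] }  — shift
  I13: { [B → ) ) B .] }  — reduce

No state contains more than one complete item.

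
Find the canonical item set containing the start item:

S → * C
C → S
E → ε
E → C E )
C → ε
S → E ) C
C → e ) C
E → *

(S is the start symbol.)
{ [C → . S], [C → . e ) C], [C → .], [E → . *], [E → . C E )], [E → .], [S → . * C], [S → . E ) C], [S' → . S] }

First, augment the grammar with S' → S
I₀ = CLOSURE({ [S' → . S] }):
  [S' → . S] has the dot before S: add [S → . * C], [S → . E ) C]
  [S → . E ) C] has the dot before E: add [E → .], [E → . C E )], [E → . *]
  [E → . C E )] has the dot before C: add [C → . S], [C → .], [C → . e ) C]
No further items can be added.

I₀ = { [C → . S], [C → . e ) C], [C → .], [E → . *], [E → . C E )], [E → .], [S → . * C], [S → . E ) C], [S' → . S] }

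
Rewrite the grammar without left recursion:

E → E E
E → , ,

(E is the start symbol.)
E is directly left-recursive. The standard transformation for
  A → A α₁ | ... | A α_m | β₁ | ... | β_n
is
  A  → β₁ A' | ... | β_n A'
  A' → α₁ A' | ... | α_m A' | ε

E → , , becomes E → , , E'
E → E E becomes E' → E E'
Add E' → ε

Resulting grammar:
E → , , E'
E' → E E'
E' → ε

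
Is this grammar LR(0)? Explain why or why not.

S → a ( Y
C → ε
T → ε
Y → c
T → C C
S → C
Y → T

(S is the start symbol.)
No. Shift-reduce conflict between [C → .] and [S → . a ( Y]

A grammar is LR(0) if no state in the canonical LR(0) collection has:
  - both a shift item (dot before a terminal) and a complete item (shift-reduce conflict), or
  - two or more complete items (reduce-reduce conflict; the accept item [S' → S .] counts as a complete item here).

Augment with S' → S and build the canonical LR(0) collection (I0 = CLOSURE({[S' → . S]}), then GOTO on every symbol after a dot until no new states appear). It has 10 states:
  I0: { [C → .], [S → . C], [S → . a ( Y], [S' → . S] }  — shift, reduce
  I1: { [S → C .] }  — reduce
  I2: { [S' → S .] }  — accept
  I3: { [S → a . ( Y] }  — shift
  I4: { [C → .], [S → a ( . Y], [T → . C C], [T → .], [Y → . T], [Y → . c] }  — shift, 2 reduces
  I5: { [C → .], [T → C . C] }  — reduce
  I6: { [Y → T .] }  — reduce
  I7: { [S → a ( Y .] }  — reduce
  I8: { [Y → c .] }  — reduce
  I9: { [T → C C .] }  — reduce

Conflict in state I0:
  Shift-reduce conflict between [C → .] and [S → . a ( Y]
So the grammar is NOT LR(0).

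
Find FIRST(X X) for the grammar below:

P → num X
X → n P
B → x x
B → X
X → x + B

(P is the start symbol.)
FIRST sets of the non-terminals involved (from the grammar, by fixed-point iteration):
  FIRST(X) = { 'n', 'x' }

To compute FIRST(X X), process the symbols left to right:
Symbol X is a non-terminal. Add FIRST(X) \ {ε} = { 'n', 'x' }
X is not nullable (ε ∉ FIRST(X)), so stop here.
FIRST(X X) = { 'n', 'x' }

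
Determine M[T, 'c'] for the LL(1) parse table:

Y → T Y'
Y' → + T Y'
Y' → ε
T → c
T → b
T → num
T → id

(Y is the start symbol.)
To find M[T, 'c'], we find productions for T where 'c' is in the predict set (PREDICT(N → α) = (FIRST(α) \ {ε}) ∪ (FOLLOW(N) if α ⇒* ε)).

T → c: PREDICT = { 'c' }
  'c' is in predict set, so this production goes in M[T, 'c']
T → b: PREDICT = { 'b' }
T → num: PREDICT = { 'num' }
T → id: PREDICT = { 'id' }

M[T, 'c'] = T → c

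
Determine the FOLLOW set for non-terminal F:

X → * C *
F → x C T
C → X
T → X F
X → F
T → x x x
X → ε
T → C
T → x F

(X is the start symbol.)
To compute FOLLOW(F), find every occurrence of F on a right-hand side N → α F β: add FIRST(β) \ {ε}, and if β is empty or nullable also add FOLLOW(N). Iterate to a fixed point.

In T → X F: F is at the end, add FOLLOW(T)
In X → F: F is at the end, add FOLLOW(X)
In T → x F: F is at the end, add FOLLOW(T)

The FOLLOW sets referred to above (computed the same way, to a fixed point):
  FOLLOW(T) = { $, '*', 'x' }
  FOLLOW(X) = { $, '*', 'x' }

Taking the union: FOLLOW(F) = { $, '*', 'x' }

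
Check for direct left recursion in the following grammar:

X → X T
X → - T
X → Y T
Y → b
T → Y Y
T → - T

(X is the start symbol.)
X → X T: LEFT RECURSIVE (starts with X)
X → - T: starts with '-'
X → Y T: starts with Y
Y → b: starts with b
T → Y Y: starts with Y
T → - T: starts with '-'

The grammar has direct left recursion on: X.

Answer: Yes, X is left-recursive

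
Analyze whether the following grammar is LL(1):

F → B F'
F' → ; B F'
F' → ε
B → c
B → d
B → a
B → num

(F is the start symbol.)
Yes, the grammar is LL(1).

A grammar is LL(1) if for each non-terminal N with multiple productions, the predict sets of those productions are pairwise disjoint, where PREDICT(N → α) = (FIRST(α) \ {ε}) ∪ (FOLLOW(N) if α ⇒* ε).

Relevant sets:
  FOLLOW(F') = { $ }

For F':
  PREDICT(F' → ';' B F') = { ';' }
  PREDICT(F' → ε) = { $ }
For B:
  PREDICT(B → c) = { 'c' }
  PREDICT(B → d) = { 'd' }
  PREDICT(B → a) = { 'a' }
  PREDICT(B → num) = { 'num' }
F has a single production, so nothing to check there.

All predict sets are disjoint. The grammar IS LL(1).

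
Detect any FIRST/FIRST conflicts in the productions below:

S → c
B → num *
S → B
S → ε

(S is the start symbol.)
FIRST sets of the non-terminals at (or reachable through a nullable prefix from) the front of some alternative:
  FIRST(B) = { 'num' }

Productions for S:
  S → c: FIRST = { 'c' }
  S → B: FIRST = { 'num' }
  S → ε: FIRST = { ε }
B has only one production, so no FIRST/FIRST conflict is possible there.

All alternatives of each non-terminal have pairwise disjoint FIRST sets.

Answer: No FIRST/FIRST conflicts.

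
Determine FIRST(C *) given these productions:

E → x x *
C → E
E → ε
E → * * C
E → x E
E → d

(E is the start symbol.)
FIRST sets of the non-terminals involved (from the grammar, by fixed-point iteration):
  FIRST(C) = { '*', 'd', 'x', ε }

To compute FIRST(C *), process the symbols left to right:
Symbol C is a non-terminal. Add FIRST(C) \ {ε} = { '*', 'd', 'x' }
C is nullable (ε ∈ FIRST(C)), continue to the next symbol.
Symbol * is a terminal. Add '*' and stop.
FIRST(C *) = { '*', 'd', 'x' }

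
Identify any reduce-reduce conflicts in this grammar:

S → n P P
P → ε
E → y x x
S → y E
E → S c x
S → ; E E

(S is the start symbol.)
A reduce-reduce conflict occurs when an LR(0) state has two complete items [A → α .] and [B → β .] — both call for a reduction, and with no lookahead the parser cannot choose between them.

Augment with S' → S and build the canonical LR(0) collection (I0 = CLOSURE({[S' → . S]}), then GOTO on every symbol after a dot until no new states appear). It has 16 states:
  I0: { [S → . ; E E], [S → . n P P], [S → . y E], [S' → . S] }  — shift
  I1: { [E → . S c x], [E → . y x x], [S → . ; E E], [S → . n P P], [S → . y E], [S → ; . E E] }  — shift
  I2: { [S' → S .] }  — accept
  I3: { [P → .], [S → n . P P] }  — reduce
  I4: { [E → . S c x], [E → . y x x], [S → . ; E E], [S → . n P P], [S → . y E], [S → y . E] }  — shift
  I5: { [S → y E .] }  — reduce
  I6: { [E → S . c x] }  — shift
  I7: { [E → . S c x], [E → . y x x], [E → y . x x], [S → . ; E E], [S → . n P P], [S → . y E], [S → y . E] }  — shift
  I8: { [E → y x . x] }  — shift
  I9: { [E → y x x .] }  — reduce
  I10: { [E → S c . x] }  — shift
  I11: { [E → S c x .] }  — reduce
  I12: { [P → .], [S → n P . P] }  — reduce
  I13: { [S → n P P .] }  — reduce
  I14: { [E → . S c x], [E → . y x x], [S → . ; E E], [S → . n P P], [S → . y E], [S → ; E . E] }  — shift
  I15: { [S → ; E E .] }  — reduce

No state contains more than one complete item.

Answer: No reduce-reduce conflicts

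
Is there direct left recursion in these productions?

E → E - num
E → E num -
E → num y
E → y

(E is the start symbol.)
Direct left recursion occurs when N → N α for some non-terminal N (the right-hand side begins with the left-hand side itself).

E → E - num: LEFT RECURSIVE (starts with E)
E → E num -: LEFT RECURSIVE (starts with E)
E → num y: starts with num
E → y: starts with y

The grammar has direct left recursion on: E.

Answer: Yes, E is left-recursive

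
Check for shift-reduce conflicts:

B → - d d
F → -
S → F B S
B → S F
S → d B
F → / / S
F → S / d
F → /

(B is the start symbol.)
Yes — I1: [F → - .] vs [B → - . d d]; I2: [F → / .] vs [F → / . / S]; I9: [F → / .] vs [F → / . / S]; I10: [B → S F .] vs [B → . - d d]; I15: [S → F B S .] vs [F → S . / d]; I17: [F → / / S .] vs [F → S . / d]

A shift-reduce conflict occurs when an LR(0) state has both:
  - a complete (reduce) item [A → α .] (dot at the end), and
  - a shift item [B → β . c γ] (dot before a terminal).

Augment with B' → B and build the canonical LR(0) collection (I0 = CLOSURE({[B' → . B]}), then GOTO on every symbol after a dot until no new states appear). It has 20 states:
  I0: { [B → . - d d], [B → . S F], [B' → . B], [F → . -], [F → . / / S], [F → . /], [F → . S / d], [S → . F B S], [S → . d B] }  — shift
  I1: { [B → - . d d], [F → - .] }  — shift, reduce
  I2: { [F → / . / S], [F → / .] }  — shift, reduce
  I3: { [B' → B .] }  — accept
  I4: { [B → . - d d], [B → . S F], [F → . -], [F → . / / S], [F → . /], [F → . S / d], [S → . F B S], [S → . d B], [S → F . B S] }  — shift
  I5: { [B → S . F], [F → . -], [F → . / / S], [F → . /], [F → . S / d], [F → S . / d], [S → . F B S], [S → . d B] }  — shift
  I6: { [B → . - d d], [B → . S F], [F → . -], [F → . / / S], [F → . /], [F → . S / d], [S → . F B S], [S → . d B], [S → d . B] }  — shift
  I7: { [S → d B .] }  — reduce
  I8: { [F → - .] }  — reduce
  I9: { [F → / . / S], [F → / .], [F → S / . d] }  — shift, reduce
  I10: { [B → . - d d], [B → . S F], [B → S F .], [F → . -], [F → . / / S], [F → . /], [F → . S / d], [S → . F B S], [S → . d B], [S → F . B S] }  — shift, reduce
  I11: { [F → S . / d] }  — shift
  I12: { [F → S / . d] }  — shift
  I13: { [F → S / d .] }  — reduce
  I14: { [F → . -], [F → . / / S], [F → . /], [F → . S / d], [S → . F B S], [S → . d B], [S → F B . S] }  — shift
  I15: { [F → S . / d], [S → F B S .] }  — shift, reduce
  I16: { [F → . -], [F → . / / S], [F → . /], [F → . S / d], [F → / / . S], [S → . F B S], [S → . d B] }  — shift
  I17: { [F → / / S .], [F → S . / d] }  — shift, reduce
  I18: { [B → - d . d] }  — shift
  I19: { [B → - d d .] }  — reduce

I1 contains reduce item [F → - .] and shift item [B → - . d d] — shift-reduce conflict.
I2 contains reduce item [F → / .] and shift item [F → / . / S] — shift-reduce conflict.
I9 contains reduce item [F → / .] and shift items [F → / . / S], [F → S / . d] — shift-reduce conflict.
I10 contains reduce item [B → S F .] and shift items [B → . - d d], [F → . -], [F → . /], [F → . / / S], [S → . d B] — shift-reduce conflict.
I15 contains reduce item [S → F B S .] and shift item [F → S . / d] — shift-reduce conflict.
I17 contains reduce item [F → / / S .] and shift item [F → S . / d] — shift-reduce conflict.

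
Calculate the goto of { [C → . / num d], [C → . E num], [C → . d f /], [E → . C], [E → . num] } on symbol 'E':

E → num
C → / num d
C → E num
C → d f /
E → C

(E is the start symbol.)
GOTO(I, 'E') = CLOSURE({ [A → αX.β] : [A → α.Xβ] ∈ I, X = 'E' })

Items with dot before 'E', with the dot advanced:
  [C → . E num] → [C → E . num]
Closure adds nothing (no advanced item has the dot before a non-terminal).

GOTO = { [C → E . num] }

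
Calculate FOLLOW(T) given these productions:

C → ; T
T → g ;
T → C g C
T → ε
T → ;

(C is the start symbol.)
In C → ; T: T is at the end, add FOLLOW(C)

The FOLLOW sets referred to above (computed the same way, to a fixed point):
  FOLLOW(C) = { $, 'g' }

Taking the union: FOLLOW(T) = { $, 'g' }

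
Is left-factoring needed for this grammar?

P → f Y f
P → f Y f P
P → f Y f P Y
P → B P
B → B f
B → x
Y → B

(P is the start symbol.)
Yes, P has productions with common prefix 'f Y f'

Left-factoring is needed when two productions for the same non-terminal
share a common prefix on the right-hand side.

Productions for P:
  P → f Y f
  P → f Y f P
  P → f Y f P Y
  P → B P
Productions for B:
  B → B f
  B → x

Found common prefix 'f Y f' in productions for P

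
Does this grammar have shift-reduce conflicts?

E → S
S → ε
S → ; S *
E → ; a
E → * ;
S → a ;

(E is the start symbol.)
A shift-reduce conflict occurs when an LR(0) state has both:
  - a complete (reduce) item [A → α .] (dot at the end), and
  - a shift item [B → β . c γ] (dot before a terminal).

Augment with E' → E and build the canonical LR(0) collection (I0 = CLOSURE({[E' → . E]}), then GOTO on every symbol after a dot until no new states appear). It has 12 states:
  I0: { [E → . * ;], [E → . ; a], [E → . S], [E' → . E], [S → . ; S *], [S → . a ;], [S → .] }  — shift, reduce
  I1: { [E → * . ;] }  — shift
  I2: { [E → ; . a], [S → . ; S *], [S → . a ;], [S → .], [S → ; . S *] }  — shift, reduce
  I3: { [E' → E .] }  — accept
  I4: { [E → S .] }  — reduce
  I5: { [S → a . ;] }  — shift
  I6: { [S → a ; .] }  — reduce
  I7: { [S → . ; S *], [S → . a ;], [S → .], [S → ; . S *] }  — shift, reduce
  I8: { [S → ; S . *] }  — shift
  I9: { [E → ; a .], [S → a . ;] }  — shift, reduce
  I10: { [S → ; S * .] }  — reduce
  I11: { [E → * ; .] }  — reduce

I0 contains reduce item [S → .] and shift items [E → . * ;], [E → . ; a], [S → . ; S *], [S → . a ;] — shift-reduce conflict.
I2 contains reduce item [S → .] and shift items [E → ; . a], [S → . ; S *], [S → . a ;] — shift-reduce conflict.
I7 contains reduce item [S → .] and shift items [S → . ; S *], [S → . a ;] — shift-reduce conflict.
I9 contains reduce item [E → ; a .] and shift item [S → a . ;] — shift-reduce conflict.

Answer: Yes — I0: [S → .] vs [E → . * ;]; I2: [S → .] vs [E → ; . a]; I7: [S → .] vs [S → . ; S *]; I9: [E → ; a .] vs [S → a . ;]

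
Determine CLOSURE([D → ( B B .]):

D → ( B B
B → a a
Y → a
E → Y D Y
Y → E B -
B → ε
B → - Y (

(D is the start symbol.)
{ [D → ( B B .] }

To compute CLOSURE, for each item [A → α.Bβ] where B is a non-terminal, add [B → .γ] for all productions B → γ; repeat for the newly added items until nothing changes.

Start with: [D → ( B B .]
The dot is at the end, so nothing is added.

CLOSURE = { [D → ( B B .] }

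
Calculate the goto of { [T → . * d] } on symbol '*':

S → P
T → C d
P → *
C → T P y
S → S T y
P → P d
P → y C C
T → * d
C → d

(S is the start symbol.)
{ [T → * . d] }

GOTO(I, '*') = CLOSURE({ [A → αX.β] : [A → α.Xβ] ∈ I, X = '*' })

Items with dot before '*', with the dot advanced:
  [T → . * d] → [T → * . d]
Closure adds nothing (no advanced item has the dot before a non-terminal).

GOTO = { [T → * . d] }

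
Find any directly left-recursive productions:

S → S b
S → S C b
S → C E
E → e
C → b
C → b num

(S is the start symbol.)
Yes, S is left-recursive

S → S b: LEFT RECURSIVE (starts with S)
S → S C b: LEFT RECURSIVE (starts with S)
S → C E: starts with C
E → e: starts with e
C → b: starts with b
C → b num: starts with b

The grammar has direct left recursion on: S.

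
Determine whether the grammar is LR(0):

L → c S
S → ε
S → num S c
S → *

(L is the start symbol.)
A grammar is LR(0) if no state in the canonical LR(0) collection has:
  - both a shift item (dot before a terminal) and a complete item (shift-reduce conflict), or
  - two or more complete items (reduce-reduce conflict; the accept item [L' → L .] counts as a complete item here).

Augment with L' → L and build the canonical LR(0) collection (I0 = CLOSURE({[L' → . L]}), then GOTO on every symbol after a dot until no new states appear). It has 8 states:
  I0: { [L → . c S], [L' → . L] }  — shift
  I1: { [L' → L .] }  — accept
  I2: { [L → c . S], [S → . *], [S → . num S c], [S → .] }  — shift, reduce
  I3: { [S → * .] }  — reduce
  I4: { [L → c S .] }  — reduce
  I5: { [S → . *], [S → . num S c], [S → .], [S → num . S c] }  — shift, reduce
  I6: { [S → num S . c] }  — shift
  I7: { [S → num S c .] }  — reduce

Conflict in state I2:
  Shift-reduce conflict between [S → .] and [S → . *]
So the grammar is NOT LR(0).

Answer: No. Shift-reduce conflict between [S → .] and [S → . *]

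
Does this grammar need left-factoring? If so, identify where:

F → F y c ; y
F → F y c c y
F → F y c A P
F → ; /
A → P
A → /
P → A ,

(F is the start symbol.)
Left-factoring is needed when two productions for the same non-terminal
share a common prefix on the right-hand side.

Productions for F:
  F → F y c ; y
  F → F y c c y
  F → F y c A P
  F → ; /
Productions for A:
  A → P
  A → /

Found common prefix 'F y c' in productions for F

Answer: Yes, F has productions with common prefix 'F y c'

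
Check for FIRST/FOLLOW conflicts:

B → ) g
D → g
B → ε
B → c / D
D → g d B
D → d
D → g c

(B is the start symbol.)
No FIRST/FOLLOW conflicts.

A FIRST/FOLLOW conflict occurs when a non-terminal N has a nullable alternative N → β (β ⇒* ε) and another alternative N → α with FIRST(α) ∩ FOLLOW(N) ≠ ∅: on such a lookahead the parser cannot decide between expanding α and letting N vanish via β.

Nullable non-terminals: B.

B: nullable alternative(s) B → ε; FOLLOW(B) = { $ }
  B → ) g: FIRST \ {ε} = { ')' } — disjoint from FOLLOW(B)
  B → ε: FIRST \ {ε} = { } — this is the only nullable alternative, skip
  B → c / D: FIRST \ {ε} = { 'c' } — disjoint from FOLLOW(B)

D has no nullable alternative, so no FIRST/FOLLOW check is needed there.

No FIRST/FOLLOW conflicts found.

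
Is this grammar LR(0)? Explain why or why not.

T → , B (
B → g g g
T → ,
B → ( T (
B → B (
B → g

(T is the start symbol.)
No. Shift-reduce conflict between [T → , .] and [B → . ( T (]

A grammar is LR(0) if no state in the canonical LR(0) collection has:
  - both a shift item (dot before a terminal) and a complete item (shift-reduce conflict), or
  - two or more complete items (reduce-reduce conflict; the accept item [T' → T .] counts as a complete item here).

Augment with T' → T and build the canonical LR(0) collection (I0 = CLOSURE({[T' → . T]}), then GOTO on every symbol after a dot until no new states appear). It has 11 states:
  I0: { [T → . , B (], [T → . ,], [T' → . T] }  — shift
  I1: { [B → . ( T (], [B → . B (], [B → . g g g], [B → . g], [T → , . B (], [T → , .] }  — shift, reduce
  I2: { [T' → T .] }  — accept
  I3: { [B → ( . T (], [T → . , B (], [T → . ,] }  — shift
  I4: { [B → B . (], [T → , B . (] }  — shift
  I5: { [B → g . g g], [B → g .] }  — shift, reduce
  I6: { [B → g g . g] }  — shift
  I7: { [B → g g g .] }  — reduce
  I8: { [B → B ( .], [T → , B ( .] }  — 2 reduces
  I9: { [B → ( T . (] }  — shift
  I10: { [B → ( T ( .] }  — reduce

Conflict in state I1:
  Shift-reduce conflict between [T → , .] and [B → . ( T (]
So the grammar is NOT LR(0).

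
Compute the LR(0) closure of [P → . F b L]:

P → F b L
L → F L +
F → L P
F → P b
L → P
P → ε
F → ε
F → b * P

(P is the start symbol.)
{ [F → . L P], [F → . P b], [F → . b * P], [F → .], [L → . F L +], [L → . P], [P → . F b L], [P → .] }

Start with: [P → . F b L]
  [P → . F b L] has the dot before F: add [F → . L P], [F → . P b], [F → .], [F → . b * P]
  [F → . L P] has the dot before L: add [L → . F L +], [L → . P]
  [F → . P b] has the dot before P: add [P → .]
No further items can be added.

CLOSURE = { [F → . L P], [F → . P b], [F → . b * P], [F → .], [L → . F L +], [L → . P], [P → . F b L], [P → .] }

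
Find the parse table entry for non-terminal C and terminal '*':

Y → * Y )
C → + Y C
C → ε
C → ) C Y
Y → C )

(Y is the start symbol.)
C → ε

To find M[C, '*'], we find productions for C where '*' is in the predict set (PREDICT(N → α) = (FIRST(α) \ {ε}) ∪ (FOLLOW(N) if α ⇒* ε)).

Relevant sets:
  FOLLOW(C) = { ')', '*', '+' }

C → + Y C: PREDICT = { '+' }
C → ε: PREDICT = { ')', '*', '+' }
  '*' is in predict set, so this production goes in M[C, '*']
C → ) C Y: PREDICT = { ')' }

M[C, '*'] = C → ε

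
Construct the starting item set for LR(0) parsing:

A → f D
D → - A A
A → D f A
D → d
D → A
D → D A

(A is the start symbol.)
First, augment the grammar with A' → A
I₀ = CLOSURE({ [A' → . A] }):
  [A' → . A] has the dot before A: add [A → . f D], [A → . D f A]
  [A → . D f A] has the dot before D: add [D → . - A A], [D → . d], [D → . A], [D → . D A]
No further items can be added.

I₀ = { [A → . D f A], [A → . f D], [A' → . A], [D → . - A A], [D → . A], [D → . D A], [D → . d] }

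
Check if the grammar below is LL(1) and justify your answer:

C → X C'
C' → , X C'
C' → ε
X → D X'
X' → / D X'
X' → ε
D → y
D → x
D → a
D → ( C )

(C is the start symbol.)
A grammar is LL(1) if for each non-terminal N with multiple productions, the predict sets of those productions are pairwise disjoint, where PREDICT(N → α) = (FIRST(α) \ {ε}) ∪ (FOLLOW(N) if α ⇒* ε).

Relevant sets:
  FOLLOW(C') = { $, ')' }
  FOLLOW(X') = { $, ')', ',' }

For C':
  PREDICT(C' → ',' X C') = { ',' }
  PREDICT(C' → ε) = { $, ')' }
For X':
  PREDICT(X' → '/' D X') = { '/' }
  PREDICT(X' → ε) = { $, ')', ',' }
For D:
  PREDICT(D → y) = { 'y' }
  PREDICT(D → x) = { 'x' }
  PREDICT(D → a) = { 'a' }
  PREDICT(D → '(' C ')') = { '(' }
C, X have a single production, so nothing to check there.

All predict sets are disjoint. The grammar IS LL(1).

Answer: Yes, the grammar is LL(1).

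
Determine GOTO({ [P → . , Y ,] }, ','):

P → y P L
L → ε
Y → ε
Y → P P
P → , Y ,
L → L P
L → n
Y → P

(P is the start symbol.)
{ [P → , . Y ,], [P → . , Y ,], [P → . y P L], [Y → . P P], [Y → . P], [Y → .] }

GOTO(I, ',') = CLOSURE({ [A → αX.β] : [A → α.Xβ] ∈ I, X = ',' })

Items with dot before ',', with the dot advanced:
  [P → . , Y ,] → [P → , . Y ,]
Closure of the advanced items:
  [P → , . Y ,] has the dot before Y: add [Y → .], [Y → . P P], [Y → . P]
  [Y → . P P] has the dot before P: add [P → . y P L], [P → . , Y ,]

GOTO = { [P → , . Y ,], [P → . , Y ,], [P → . y P L], [Y → . P P], [Y → . P], [Y → .] }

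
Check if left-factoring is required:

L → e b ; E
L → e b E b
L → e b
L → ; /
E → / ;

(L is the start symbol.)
Yes, L has productions with common prefix 'e b'

Left-factoring is needed when two productions for the same non-terminal
share a common prefix on the right-hand side.

Productions for L:
  L → e b ; E
  L → e b E b
  L → e b
  L → ; /

Found common prefix 'e b' in productions for L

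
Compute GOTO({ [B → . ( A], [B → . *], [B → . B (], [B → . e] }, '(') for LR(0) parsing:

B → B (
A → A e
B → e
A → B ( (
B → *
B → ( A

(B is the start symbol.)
{ [A → . A e], [A → . B ( (], [B → ( . A], [B → . ( A], [B → . *], [B → . B (], [B → . e] }

GOTO(I, '(') = CLOSURE({ [A → αX.β] : [A → α.Xβ] ∈ I, X = '(' })

Items with dot before '(', with the dot advanced:
  [B → . ( A] → [B → ( . A]
Closure of the advanced items:
  [B → ( . A] has the dot before A: add [A → . A e], [A → . B ( (]
  [A → . B ( (] has the dot before B: add [B → . B (], [B → . e], [B → . *], [B → . ( A]

GOTO = { [A → . A e], [A → . B ( (], [B → ( . A], [B → . ( A], [B → . *], [B → . B (], [B → . e] }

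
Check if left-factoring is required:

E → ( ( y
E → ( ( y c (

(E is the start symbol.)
Left-factoring is needed when two productions for the same non-terminal
share a common prefix on the right-hand side.

Productions for E:
  E → ( ( y
  E → ( ( y c (

Found common prefix '( ( y' in productions for E

Answer: Yes, E has productions with common prefix '( ( y'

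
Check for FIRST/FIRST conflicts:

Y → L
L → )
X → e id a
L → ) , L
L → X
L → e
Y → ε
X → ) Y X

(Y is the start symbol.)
A FIRST/FIRST conflict occurs when two productions N → α and N → β for the same non-terminal have FIRST(α) ∩ FIRST(β) ≠ ∅ (with ε ∈ FIRST of a nullable right-hand side, so two nullable alternatives also conflict).

FIRST sets of the non-terminals at (or reachable through a nullable prefix from) the front of some alternative:
  FIRST(L) = { ')', 'e' }
  FIRST(X) = { ')', 'e' }

Productions for Y:
  Y → L: FIRST = { ')', 'e' }
  Y → ε: FIRST = { ε }
Productions for L:
  L → ): FIRST = { ')' }
  L → ) , L: FIRST = { ')' }
  L → X: FIRST = { ')', 'e' }
  L → e: FIRST = { 'e' }
Productions for X:
  X → e id a: FIRST = { 'e' }
  X → ) Y X: FIRST = { ')' }

Conflict for L: L → ) and L → ) , L
  Overlap: { ')' }
Conflict for L: L → ) and L → X
  Overlap: { ')' }
Conflict for L: L → ) , L and L → X
  Overlap: { ')' }
Conflict for L: L → X and L → e
  Overlap: { 'e' }

Answer: Yes. L → ')' / L → ')' ',' L on { ')' }; L → ')' / L → X on { ')' }; L → ')' ',' L / L → X on { ')' }; L → X / L → e on { 'e' }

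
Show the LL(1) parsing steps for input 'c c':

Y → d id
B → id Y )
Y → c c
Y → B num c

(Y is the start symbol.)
LL(1) parsing maintains a stack (initially the start symbol over $) and the input. At each step: if the stack top is a terminal, match it against the current input token; if it is a non-terminal N, replace it with the RHS of M[N, lookahead] (the unique production whose predict set contains the lookahead).

Stack is shown with the top on the left.

Stack  Input  Action
--------------------
Y $    c c $  output Y → c c
c c $  c c $  match 'c'
c $    c $    match 'c'
$      $      accept

The string is accepted.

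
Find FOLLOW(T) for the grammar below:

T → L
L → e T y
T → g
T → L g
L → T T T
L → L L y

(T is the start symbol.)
{ $, 'e', 'g', 'y' }

To compute FOLLOW(T), find every occurrence of T on a right-hand side N → α T β: add FIRST(β) \ {ε}, and if β is empty or nullable also add FOLLOW(N). Iterate to a fixed point.

T is the start symbol, so $ ∈ FOLLOW(T).
In L → e T y: T is followed by y, add FIRST(y) \ {ε} = { 'y' }
In L → T T T: T is followed by T T, add FIRST(T T) \ {ε} = { 'e', 'g' }
In L → T T T: T is followed by T, add FIRST(T) \ {ε} = { 'e', 'g' }
In L → T T T: T is at the end, add FOLLOW(L)

The FOLLOW sets referred to above (computed the same way, to a fixed point):
  FOLLOW(L) = { $, 'e', 'g', 'y' }

Taking the union: FOLLOW(T) = { $, 'e', 'g', 'y' }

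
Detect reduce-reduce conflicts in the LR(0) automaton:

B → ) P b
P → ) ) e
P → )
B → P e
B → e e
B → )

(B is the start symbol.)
Augment with B' → B and build the canonical LR(0) collection (I0 = CLOSURE({[B' → . B]}), then GOTO on every symbol after a dot until no new states appear). It has 12 states:
  I0: { [B → . ) P b], [B → . )], [B → . P e], [B → . e e], [B' → . B], [P → . ) ) e], [P → . )] }  — shift
  I1: { [B → ) . P b], [B → ) .], [P → ) . ) e], [P → ) .], [P → . ) ) e], [P → . )] }  — shift, 2 reduces
  I2: { [B' → B .] }  — accept
  I3: { [B → P . e] }  — shift
  I4: { [B → e . e] }  — shift
  I5: { [B → e e .] }  — reduce
  I6: { [B → P e .] }  — reduce
  I7: { [P → ) ) . e], [P → ) . ) e], [P → ) .] }  — shift, reduce
  I8: { [B → ) P . b] }  — shift
  I9: { [B → ) P b .] }  — reduce
  I10: { [P → ) ) . e] }  — shift
  I11: { [P → ) ) e .] }  — reduce

I1 contains complete items [B → ) .], [P → ) .] — reduce-reduce conflict.

Answer: Yes — I1: [B → ) .] vs [P → ) .]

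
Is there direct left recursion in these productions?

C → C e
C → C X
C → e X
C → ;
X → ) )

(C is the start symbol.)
Yes, C is left-recursive

Direct left recursion occurs when N → N α for some non-terminal N (the right-hand side begins with the left-hand side itself).

C → C e: LEFT RECURSIVE (starts with C)
C → C X: LEFT RECURSIVE (starts with C)
C → e X: starts with e
C → ;: starts with ';'
X → ) ): starts with ')'

The grammar has direct left recursion on: C.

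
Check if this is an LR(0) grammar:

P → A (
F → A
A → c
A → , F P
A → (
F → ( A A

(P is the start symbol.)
A grammar is LR(0) if no state in the canonical LR(0) collection has:
  - both a shift item (dot before a terminal) and a complete item (shift-reduce conflict), or
  - two or more complete items (reduce-reduce conflict; the accept item [P' → P .] counts as a complete item here).

Augment with P' → P and build the canonical LR(0) collection (I0 = CLOSURE({[P' → . P]}), then GOTO on every symbol after a dot until no new states appear). It has 13 states:
  I0: { [A → . (], [A → . , F P], [A → . c], [P → . A (], [P' → . P] }  — shift
  I1: { [A → ( .] }  — reduce
  I2: { [A → , . F P], [A → . (], [A → . , F P], [A → . c], [F → . ( A A], [F → . A] }  — shift
  I3: { [P → A . (] }  — shift
  I4: { [P' → P .] }  — accept
  I5: { [A → c .] }  — reduce
  I6: { [P → A ( .] }  — reduce
  I7: { [A → ( .], [A → . (], [A → . , F P], [A → . c], [F → ( . A A] }  — shift, reduce
  I8: { [F → A .] }  — reduce
  I9: { [A → , F . P], [A → . (], [A → . , F P], [A → . c], [P → . A (] }  — shift
  I10: { [A → , F P .] }  — reduce
  I11: { [A → . (], [A → . , F P], [A → . c], [F → ( A . A] }  — shift
  I12: { [F → ( A A .] }  — reduce

Conflict in state I7:
  Shift-reduce conflict between [A → ( .] and [A → . (]
So the grammar is NOT LR(0).

Answer: No. Shift-reduce conflict between [A → ( .] and [A → . (]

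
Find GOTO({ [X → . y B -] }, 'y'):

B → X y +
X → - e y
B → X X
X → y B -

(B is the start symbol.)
{ [B → . X X], [B → . X y +], [X → . - e y], [X → . y B -], [X → y . B -] }

GOTO(I, 'y') = CLOSURE({ [A → αX.β] : [A → α.Xβ] ∈ I, X = 'y' })

Items with dot before 'y', with the dot advanced:
  [X → . y B -] → [X → y . B -]
Closure of the advanced items:
  [X → y . B -] has the dot before B: add [B → . X y +], [B → . X X]
  [B → . X y +] has the dot before X: add [X → . - e y], [X → . y B -]

GOTO = { [B → . X X], [B → . X y +], [X → . - e y], [X → . y B -], [X → y . B -] }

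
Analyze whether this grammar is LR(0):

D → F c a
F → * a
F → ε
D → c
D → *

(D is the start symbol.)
No. Shift-reduce conflict between [F → .] and [D → . *]

A grammar is LR(0) if no state in the canonical LR(0) collection has:
  - both a shift item (dot before a terminal) and a complete item (shift-reduce conflict), or
  - two or more complete items (reduce-reduce conflict; the accept item [D' → D .] counts as a complete item here).

Augment with D' → D and build the canonical LR(0) collection (I0 = CLOSURE({[D' → . D]}), then GOTO on every symbol after a dot until no new states appear). It has 8 states:
  I0: { [D → . *], [D → . F c a], [D → . c], [D' → . D], [F → . * a], [F → .] }  — shift, reduce
  I1: { [D → * .], [F → * . a] }  — shift, reduce
  I2: { [D' → D .] }  — accept
  I3: { [D → F . c a] }  — shift
  I4: { [D → c .] }  — reduce
  I5: { [D → F c . a] }  — shift
  I6: { [D → F c a .] }  — reduce
  I7: { [F → * a .] }  — reduce

Conflict in state I0:
  Shift-reduce conflict between [F → .] and [D → . *]
So the grammar is NOT LR(0).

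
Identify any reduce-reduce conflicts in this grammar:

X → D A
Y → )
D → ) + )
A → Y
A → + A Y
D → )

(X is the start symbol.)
A reduce-reduce conflict occurs when an LR(0) state has two complete items [A → α .] and [B → β .] — both call for a reduction, and with no lookahead the parser cannot choose between them.

Augment with X' → X and build the canonical LR(0) collection (I0 = CLOSURE({[X' → . X]}), then GOTO on every symbol after a dot until no new states appear). It has 12 states:
  I0: { [D → . ) + )], [D → . )], [X → . D A], [X' → . X] }  — shift
  I1: { [D → ) . + )], [D → ) .] }  — shift, reduce
  I2: { [A → . + A Y], [A → . Y], [X → D . A], [Y → . )] }  — shift
  I3: { [X' → X .] }  — accept
  I4: { [Y → ) .] }  — reduce
  I5: { [A → + . A Y], [A → . + A Y], [A → . Y], [Y → . )] }  — shift
  I6: { [X → D A .] }  — reduce
  I7: { [A → Y .] }  — reduce
  I8: { [A → + A . Y], [Y → . )] }  — shift
  I9: { [A → + A Y .] }  — reduce
  I10: { [D → ) + . )] }  — shift
  I11: { [D → ) + ) .] }  — reduce

No state contains more than one complete item.

Answer: No reduce-reduce conflicts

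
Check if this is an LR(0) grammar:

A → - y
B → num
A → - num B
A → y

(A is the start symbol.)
Augment with A' → A and build the canonical LR(0) collection (I0 = CLOSURE({[A' → . A]}), then GOTO on every symbol after a dot until no new states appear). It has 8 states:
  I0: { [A → . - num B], [A → . - y], [A → . y], [A' → . A] }  — shift
  I1: { [A → - . num B], [A → - . y] }  — shift
  I2: { [A' → A .] }  — accept
  I3: { [A → y .] }  — reduce
  I4: { [A → - num . B], [B → . num] }  — shift
  I5: { [A → - y .] }  — reduce
  I6: { [A → - num B .] }  — reduce
  I7: { [B → num .] }  — reduce

Every state is either a pure shift/goto state or contains exactly one complete item and nothing to shift — no conflicts. The grammar is LR(0).

Answer: Yes, the grammar is LR(0)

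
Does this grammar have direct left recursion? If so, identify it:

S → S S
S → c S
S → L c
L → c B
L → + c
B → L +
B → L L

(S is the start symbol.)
Yes, S is left-recursive

Direct left recursion occurs when N → N α for some non-terminal N (the right-hand side begins with the left-hand side itself).

S → S S: LEFT RECURSIVE (starts with S)
S → c S: starts with c
S → L c: starts with L
L → c B: starts with c
L → + c: starts with '+'
B → L +: starts with L
B → L L: starts with L

The grammar has direct left recursion on: S.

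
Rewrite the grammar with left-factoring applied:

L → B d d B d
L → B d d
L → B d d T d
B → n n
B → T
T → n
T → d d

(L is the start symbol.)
Left-factoring transforms A → αβ₁ | αβ₂ into A → αA' and A' → β₁ | β₂
(α is the longest common prefix among the alternatives). Repeat until
no nonterminal has two alternatives with a common prefix.

Round 1: L has alternatives sharing prefix 'B d d'. Introduce L': L → B d d L'
  Add: L' → B d
  Add: L' → ε
  Add: L' → T d

No remaining common prefixes — done.

Resulting grammar:
L → B d d L'
L' → B d
L' → ε
L' → T d
B → n n
B → T
T → n
T → d d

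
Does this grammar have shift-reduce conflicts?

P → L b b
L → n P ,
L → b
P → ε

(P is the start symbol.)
A shift-reduce conflict occurs when an LR(0) state has both:
  - a complete (reduce) item [A → α .] (dot at the end), and
  - a shift item [B → β . c γ] (dot before a terminal).

Augment with P' → P and build the canonical LR(0) collection (I0 = CLOSURE({[P' → . P]}), then GOTO on every symbol after a dot until no new states appear). It has 9 states:
  I0: { [L → . b], [L → . n P ,], [P → . L b b], [P → .], [P' → . P] }  — shift, reduce
  I1: { [P → L . b b] }  — shift
  I2: { [P' → P .] }  — accept
  I3: { [L → b .] }  — reduce
  I4: { [L → . b], [L → . n P ,], [L → n . P ,], [P → . L b b], [P → .] }  — shift, reduce
  I5: { [L → n P . ,] }  — shift
  I6: { [L → n P , .] }  — reduce
  I7: { [P → L b . b] }  — shift
  I8: { [P → L b b .] }  — reduce

I0 contains reduce item [P → .] and shift items [L → . b], [L → . n P ,] — shift-reduce conflict.
I4 contains reduce item [P → .] and shift items [L → . b], [L → . n P ,] — shift-reduce conflict.

Answer: Yes — I0: [P → .] vs [L → . b]; I4: [P → .] vs [L → . b]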